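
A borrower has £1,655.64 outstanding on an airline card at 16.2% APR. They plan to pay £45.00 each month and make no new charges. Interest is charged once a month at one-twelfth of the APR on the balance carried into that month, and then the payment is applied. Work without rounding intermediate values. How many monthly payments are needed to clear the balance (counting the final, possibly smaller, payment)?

52 months

Monthly rate r = 16.2%/12 = 1.35% = 0.0135.
Recurrence: B ← B·(1+r) − £45.00.
Month 1: interest £22.35; balance after payment £1,632.99.
Month 2: interest £22.05; balance after payment £1,610.04.
Closed form: n = −ln(1 − rB₀/P)/ln(1+r) = −ln(0.50331)/ln(1.0135) ≈ 51.198, so the balance reaches zero during payment 52.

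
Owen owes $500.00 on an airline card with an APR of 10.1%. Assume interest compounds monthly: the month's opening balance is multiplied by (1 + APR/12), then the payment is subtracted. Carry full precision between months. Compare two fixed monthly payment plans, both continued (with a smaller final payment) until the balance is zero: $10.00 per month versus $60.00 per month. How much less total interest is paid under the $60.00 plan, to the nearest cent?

$131.01

Monthly rate r = 10.1%/12 = 0.841667% = 0.00841667.
At $10.00/mo: n = ⌈−ln(1 − rB₀/P)/ln(1+r)⌉ = 66 payments (last $1.64); total interest = total paid − $500.00 = $151.64.
At $60.00/mo: 9 payments (last $40.63); total interest $20.63.
Interest saved = $151.64 − $20.63 = $131.01.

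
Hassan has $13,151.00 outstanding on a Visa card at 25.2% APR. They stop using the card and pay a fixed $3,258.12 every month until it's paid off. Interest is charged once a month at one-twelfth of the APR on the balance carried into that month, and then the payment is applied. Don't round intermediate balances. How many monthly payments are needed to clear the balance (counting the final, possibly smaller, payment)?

5 payments

Monthly rate r = 25.2%/12 = 2.1% = 0.021.
Recurrence: B ← B·(1+r) − $3,258.12.
Month 1: interest $276.17; balance after payment $10,169.05.
Month 2: interest $213.55; balance after payment $7,124.48.
Month 3: interest $149.61; balance after payment $4,015.98.
Month 4: interest $84.34; balance after payment $842.19.
Month 5: interest $17.69; balance after payment $0.00.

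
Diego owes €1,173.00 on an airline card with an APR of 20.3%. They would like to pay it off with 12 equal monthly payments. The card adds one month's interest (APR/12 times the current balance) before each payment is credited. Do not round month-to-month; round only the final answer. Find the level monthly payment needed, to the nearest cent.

Monthly rate r = 20.3%/12 = 1.69167% = 0.0169167.
Level-payment amortization: P = B₀·r / (1 − (1+r)^(−n)) = 1173.00·0.0169167 / (1 − 1.01692^(−12)).
Denominator 1 − (1+r)^(−12) = 0.182334606.
P = 19.8433 / 0.182334606 ≈ 108.83.

€108.83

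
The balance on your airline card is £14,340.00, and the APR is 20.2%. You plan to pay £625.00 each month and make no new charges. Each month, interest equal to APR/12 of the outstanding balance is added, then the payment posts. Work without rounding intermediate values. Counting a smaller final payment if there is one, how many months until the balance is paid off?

30 months

Monthly rate r = 20.2%/12 = 1.68333% = 0.0168333.
Recurrence: B ← B·(1+r) − £625.00.
Month 1: interest £241.39; balance after payment £13,956.39.
Month 2: interest £234.93; balance after payment £13,566.32.
Closed form: n = −ln(1 − rB₀/P)/ln(1+r) = −ln(0.61378)/ln(1.01683) ≈ 29.241, so the balance reaches zero during payment 30.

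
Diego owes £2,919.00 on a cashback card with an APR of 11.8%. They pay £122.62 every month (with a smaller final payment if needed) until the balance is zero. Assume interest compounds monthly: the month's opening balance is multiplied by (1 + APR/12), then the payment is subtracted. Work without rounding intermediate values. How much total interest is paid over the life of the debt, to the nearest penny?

£422.94

Monthly rate r = 11.8%/12 = 0.983333% = 0.00983333.
Payoff takes n = ⌈−ln(1 − rB₀/P)/ln(1+r)⌉ = ⌈27.254⌉ = 28 payments; the last is £31.20.
Total paid = 27·£122.62 + £31.20 = £3,341.94.
Total interest = total paid − principal = £3,341.94 − £2,919.00 = £422.94.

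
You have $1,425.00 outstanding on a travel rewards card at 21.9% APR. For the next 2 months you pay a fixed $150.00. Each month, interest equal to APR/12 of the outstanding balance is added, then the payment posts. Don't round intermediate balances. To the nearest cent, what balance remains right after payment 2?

Monthly rate r = 21.9%/12 = 1.825% = 0.01825.
Each month: B ← B·(1+r) − $150.00.
Month 1: interest $26.01; balance after payment $1,301.01.
Month 2: interest $23.74; balance after payment $1,174.75.

$1,174.75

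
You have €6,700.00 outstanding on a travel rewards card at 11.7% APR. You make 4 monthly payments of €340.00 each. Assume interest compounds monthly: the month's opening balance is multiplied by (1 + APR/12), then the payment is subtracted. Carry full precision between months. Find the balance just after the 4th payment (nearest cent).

€5,585.13

Monthly rate r = 11.7%/12 = 0.975% = 0.00975.
Each month: B ← B·(1+r) − €340.00.
Month 1: interest €65.33; balance after payment €6,425.32.
Month 2: interest €62.65; balance after payment €6,147.97.
Month 3: interest €59.94; balance after payment €5,867.91.
Month 4: interest €57.21; balance after payment €5,585.13.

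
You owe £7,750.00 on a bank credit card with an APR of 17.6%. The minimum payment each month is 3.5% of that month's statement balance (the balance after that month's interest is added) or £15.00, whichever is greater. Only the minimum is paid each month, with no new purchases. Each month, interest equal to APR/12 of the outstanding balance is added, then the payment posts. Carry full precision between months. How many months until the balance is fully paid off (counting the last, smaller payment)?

Monthly rate r = 17.6%/12 = 1.46667% = 0.0146667.
While 3.5% of the post-interest balance exceeds £15.00, each month B ← (B·(1+r))·(1 − 0.035), i.e. B shrinks by the factor (1+r)·0.965 = 0.97915.
This holds for months 1–139. Entering month 140 the balance is £414.52; 3.5% of the post-interest balance is now below £15.00, so the flat £15.00 minimum applies from here.
From month 140 a fixed £15.00 at rate r clears £414.52 in 36 more payments. Total: 139 + 36 = 175 months.

175 months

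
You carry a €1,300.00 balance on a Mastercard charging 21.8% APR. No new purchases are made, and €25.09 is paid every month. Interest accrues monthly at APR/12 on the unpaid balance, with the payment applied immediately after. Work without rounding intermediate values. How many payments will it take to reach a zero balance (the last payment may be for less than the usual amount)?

Monthly rate r = 21.8%/12 = 1.81667% = 0.0181667.
Recurrence: B ← B·(1+r) − €25.09.
Month 1: interest €23.62; balance after payment €1,298.53.
Month 2: interest €23.59; balance after payment €1,297.03.
Closed form: n = −ln(1 − rB₀/P)/ln(1+r) = −ln(0.058722)/ln(1.01817) ≈ 157.465, so the balance reaches zero during payment 158.

158 months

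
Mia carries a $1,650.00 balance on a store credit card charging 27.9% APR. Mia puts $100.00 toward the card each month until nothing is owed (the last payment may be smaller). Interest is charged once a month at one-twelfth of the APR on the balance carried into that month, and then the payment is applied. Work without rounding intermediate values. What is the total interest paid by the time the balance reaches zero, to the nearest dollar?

$455

Monthly rate r = 27.9%/12 = 2.325% = 0.02325.
Payoff takes n = ⌈−ln(1 − rB₀/P)/ln(1+r)⌉ = ⌈21.054⌉ = 22 payments; the last is $5.45.
Total paid = 21·$100.00 + $5.45 = $2,105.45.
Total interest = total paid − principal = $2,105.45 − $1,650.00 = $455.45.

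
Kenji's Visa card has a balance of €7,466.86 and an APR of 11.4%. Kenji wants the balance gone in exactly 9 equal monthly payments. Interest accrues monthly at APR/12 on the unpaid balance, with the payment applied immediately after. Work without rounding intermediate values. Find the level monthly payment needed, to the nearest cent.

€869.56

Monthly rate r = 11.4%/12 = 0.95% = 0.0095.
Level-payment amortization: P = B₀·r / (1 − (1+r)^(−n)) = 7466.86·0.0095 / (1 − 1.0095^(−9)).
Denominator 1 − (1+r)^(−9) = 0.0815762825.
P = 70.9352 / 0.0815762825 ≈ 869.56.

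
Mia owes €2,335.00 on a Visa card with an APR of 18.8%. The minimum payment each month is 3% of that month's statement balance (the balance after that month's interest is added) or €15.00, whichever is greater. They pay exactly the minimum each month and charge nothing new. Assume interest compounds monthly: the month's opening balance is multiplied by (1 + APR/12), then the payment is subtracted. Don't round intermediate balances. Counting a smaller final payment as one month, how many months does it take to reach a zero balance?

Monthly rate r = 18.8%/12 = 1.56667% = 0.0156667.
While 3% of the post-interest balance exceeds €15.00, each month B ← (B·(1+r))·(1 − 0.03), i.e. B shrinks by the factor (1+r)·0.97 = 0.9852.
This holds for months 1–105. Entering month 106 the balance is €487.75; 3% of the post-interest balance is now below €15.00, so the flat €15.00 minimum applies from here.
From month 106 a fixed €15.00 at rate r clears €487.75 in 46 more payments. Total: 105 + 46 = 151 months.

151 months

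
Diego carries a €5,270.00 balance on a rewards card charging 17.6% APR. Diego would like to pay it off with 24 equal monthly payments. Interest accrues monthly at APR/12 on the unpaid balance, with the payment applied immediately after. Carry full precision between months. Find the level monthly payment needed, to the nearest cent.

€262.08

Monthly rate r = 17.6%/12 = 1.46667% = 0.0146667.
Level-payment amortization: P = B₀·r / (1 − (1+r)^(−n)) = 5270.00·0.0146667 / (1 − 1.01467^(−24)).
Denominator 1 − (1+r)^(−24) = 0.294919735.
P = 77.2933 / 0.294919735 ≈ 262.08.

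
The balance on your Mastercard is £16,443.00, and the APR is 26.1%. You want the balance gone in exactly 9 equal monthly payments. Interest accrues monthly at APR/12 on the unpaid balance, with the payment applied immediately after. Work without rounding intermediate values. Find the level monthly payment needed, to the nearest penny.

Monthly rate r = 26.1%/12 = 2.175% = 0.02175.
Level-payment amortization: P = B₀·r / (1 − (1+r)^(−n)) = 16443.00·0.02175 / (1 − 1.02175^(−9)).
Denominator 1 − (1+r)^(−9) = 0.176055076.
P = 357.635 / 0.176055076 ≈ 2031.38.

£2,031.38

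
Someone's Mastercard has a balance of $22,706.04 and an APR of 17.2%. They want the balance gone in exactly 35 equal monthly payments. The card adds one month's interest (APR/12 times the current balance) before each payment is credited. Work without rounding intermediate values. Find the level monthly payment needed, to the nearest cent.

Monthly rate r = 17.2%/12 = 1.43333% = 0.0143333.
Level-payment amortization: P = B₀·r / (1 − (1+r)^(−n)) = 22706.04·0.0143333 / (1 − 1.01433^(−35)).
Denominator 1 − (1+r)^(−35) = 0.392319105.
P = 325.453 / 0.392319105 ≈ 829.56.

$829.56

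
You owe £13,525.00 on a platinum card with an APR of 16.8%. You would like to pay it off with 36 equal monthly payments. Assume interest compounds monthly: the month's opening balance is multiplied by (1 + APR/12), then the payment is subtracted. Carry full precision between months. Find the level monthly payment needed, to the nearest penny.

Monthly rate r = 16.8%/12 = 1.4% = 0.014.
Level-payment amortization: P = B₀·r / (1 − (1+r)^(−n)) = 13525.00·0.014 / (1 − 1.014^(−36)).
Denominator 1 − (1+r)^(−36) = 0.39377531.
P = 189.35 / 0.39377531 ≈ 480.86.

£480.86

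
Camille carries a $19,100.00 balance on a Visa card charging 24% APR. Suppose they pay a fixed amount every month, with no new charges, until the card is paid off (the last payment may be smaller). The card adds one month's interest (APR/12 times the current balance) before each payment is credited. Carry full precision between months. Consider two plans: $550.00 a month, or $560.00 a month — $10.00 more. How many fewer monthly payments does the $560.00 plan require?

Monthly rate r = 24%/12 = 2% = 0.02.
At $550.00/mo: n = ⌈−ln(1 − rB₀/P)/ln(1+r)⌉ = 60 payments (last $489.34); total interest = total paid − $19,100.00 = $13,839.34.
At $560.00/mo: 58 payments (last $492.74); total interest $13,312.74.
Payments saved = 60 − 58 = 2.

2 fewer payments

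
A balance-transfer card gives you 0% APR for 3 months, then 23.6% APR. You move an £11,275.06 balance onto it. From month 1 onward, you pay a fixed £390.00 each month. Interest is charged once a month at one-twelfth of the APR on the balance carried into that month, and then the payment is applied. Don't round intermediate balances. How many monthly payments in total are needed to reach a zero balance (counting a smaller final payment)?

40 months

Promo months 1–3 at r₀ = 0%/12 = 0; months 4+ at r₁ = 23.6%/12 = 0.0196667.
After month 3 (no interest yet): B = £11,275.06 − 3·£390.00 = £10,105.06.
Then at r₁ with £390.00/mo: n₂ = −ln(1 − r₁·B/P)/ln(1+r₁) ≈ 36.58 → 37 more payments.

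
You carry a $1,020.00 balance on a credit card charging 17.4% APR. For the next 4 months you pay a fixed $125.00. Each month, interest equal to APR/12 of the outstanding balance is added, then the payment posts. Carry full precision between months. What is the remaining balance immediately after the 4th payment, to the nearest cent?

Monthly rate r = 17.4%/12 = 1.45% = 0.0145.
Each month: B ← B·(1+r) − $125.00.
Month 1: interest $14.79; balance after payment $909.79.
Month 2: interest $13.19; balance after payment $797.98.
Month 3: interest $11.57; balance after payment $684.55.
Month 4: interest $9.93; balance after payment $569.48.

$569.48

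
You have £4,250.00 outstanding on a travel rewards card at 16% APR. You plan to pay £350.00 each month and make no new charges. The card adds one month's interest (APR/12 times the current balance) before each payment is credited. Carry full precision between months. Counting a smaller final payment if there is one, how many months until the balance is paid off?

14 payments

Monthly rate r = 16%/12 = 1.33333% = 0.0133333.
Recurrence: B ← B·(1+r) − £350.00.
Month 1: interest £56.67; balance after payment £3,956.67.
Month 2: interest £52.76; balance after payment £3,659.42.
Closed form: n = −ln(1 − rB₀/P)/ln(1+r) = −ln(0.8381)/ln(1.01333) ≈ 13.335, so the balance reaches zero during payment 14.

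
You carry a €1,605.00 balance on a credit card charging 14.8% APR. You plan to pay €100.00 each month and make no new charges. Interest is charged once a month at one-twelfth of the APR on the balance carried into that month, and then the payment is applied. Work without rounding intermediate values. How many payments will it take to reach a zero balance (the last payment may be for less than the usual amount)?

18 months

Monthly rate r = 14.8%/12 = 1.23333% = 0.0123333.
Recurrence: B ← B·(1+r) − €100.00.
Month 1: interest €19.80; balance after payment €1,524.80.
Month 2: interest €18.81; balance after payment €1,443.60.
Closed form: n = −ln(1 − rB₀/P)/ln(1+r) = −ln(0.80205)/ln(1.01233) ≈ 17.995, so the balance reaches zero during payment 18.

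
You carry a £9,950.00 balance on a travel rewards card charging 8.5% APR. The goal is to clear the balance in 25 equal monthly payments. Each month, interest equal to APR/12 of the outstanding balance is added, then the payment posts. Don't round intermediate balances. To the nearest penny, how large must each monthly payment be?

£435.68

Monthly rate r = 8.5%/12 = 0.708333% = 0.00708333.
Level-payment amortization: P = B₀·r / (1 − (1+r)^(−n)) = 9950.00·0.00708333 / (1 − 1.00708^(−25)).
Denominator 1 − (1+r)^(−25) = 0.161766946.
P = 70.4792 / 0.161766946 ≈ 435.68.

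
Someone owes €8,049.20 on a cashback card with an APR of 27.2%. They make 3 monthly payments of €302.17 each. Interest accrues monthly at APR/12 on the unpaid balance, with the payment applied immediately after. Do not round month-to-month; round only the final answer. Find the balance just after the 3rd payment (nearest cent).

Monthly rate r = 27.2%/12 = 2.26667% = 0.0226667.
Each month: B ← B·(1+r) − €302.17.
Month 1: interest €182.45; balance after payment €7,929.48.
Month 2: interest €179.73; balance after payment €7,807.04.
Month 3: interest €176.96; balance after payment €7,681.83.

€7,681.83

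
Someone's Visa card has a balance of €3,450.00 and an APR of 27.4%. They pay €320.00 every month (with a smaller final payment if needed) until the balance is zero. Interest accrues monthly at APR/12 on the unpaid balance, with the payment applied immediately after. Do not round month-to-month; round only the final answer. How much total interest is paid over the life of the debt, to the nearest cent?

€556.34

Monthly rate r = 27.4%/12 = 2.28333% = 0.0228333.
Payoff takes n = ⌈−ln(1 − rB₀/P)/ln(1+r)⌉ = ⌈12.517⌉ = 13 payments; the last is €166.34.
Total paid = 12·€320.00 + €166.34 = €4,006.34.
Total interest = total paid − principal = €4,006.34 − €3,450.00 = €556.34.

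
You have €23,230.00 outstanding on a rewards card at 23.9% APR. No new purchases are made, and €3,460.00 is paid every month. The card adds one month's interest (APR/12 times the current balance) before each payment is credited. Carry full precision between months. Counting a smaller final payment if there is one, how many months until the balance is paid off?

Monthly rate r = 23.9%/12 = 1.99167% = 0.0199167.
Recurrence: B ← B·(1+r) − €3,460.00.
Month 1: interest €462.66; balance after payment €20,232.66.
Month 2: interest €402.97; balance after payment €17,175.63.
Closed form: n = −ln(1 − rB₀/P)/ln(1+r) = −ln(0.86628)/ln(1.01992) ≈ 7.279, so the balance reaches zero during payment 8.

8 months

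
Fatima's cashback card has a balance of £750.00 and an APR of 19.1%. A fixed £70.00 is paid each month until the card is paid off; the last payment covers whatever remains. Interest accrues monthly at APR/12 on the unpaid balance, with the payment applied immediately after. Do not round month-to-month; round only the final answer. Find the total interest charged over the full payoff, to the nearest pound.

£79

Monthly rate r = 19.1%/12 = 1.59167% = 0.0159167.
Payoff takes n = ⌈−ln(1 − rB₀/P)/ln(1+r)⌉ = ⌈11.840⌉ = 12 payments; the last is £58.90.
Total paid = 11·£70.00 + £58.90 = £828.90.
Total interest = total paid − principal = £828.90 − £750.00 = £78.90.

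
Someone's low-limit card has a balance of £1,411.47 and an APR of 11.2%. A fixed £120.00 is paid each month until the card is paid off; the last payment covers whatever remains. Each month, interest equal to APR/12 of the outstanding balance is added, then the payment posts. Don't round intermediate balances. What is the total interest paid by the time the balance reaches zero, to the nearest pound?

Monthly rate r = 11.2%/12 = 0.933333% = 0.00933333.
Payoff takes n = ⌈−ln(1 − rB₀/P)/ln(1+r)⌉ = ⌈12.517⌉ = 13 payments; the last is £62.23.
Total paid = 12·£120.00 + £62.23 = £1,502.23.
Total interest = total paid − principal = £1,502.23 − £1,411.47 = £90.76.

£91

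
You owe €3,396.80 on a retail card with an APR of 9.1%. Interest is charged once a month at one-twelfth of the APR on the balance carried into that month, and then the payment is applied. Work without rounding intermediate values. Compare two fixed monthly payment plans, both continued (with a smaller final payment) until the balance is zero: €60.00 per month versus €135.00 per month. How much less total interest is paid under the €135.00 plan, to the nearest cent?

Monthly rate r = 9.1%/12 = 0.758333% = 0.00758333.
At €60.00/mo: n = ⌈−ln(1 − rB₀/P)/ln(1+r)⌉ = 75 payments (last €14.92); total interest = total paid − €3,396.80 = €1,058.12.
At €135.00/mo: 29 payments (last €3.35); total interest €386.55.
Interest saved = €1,058.12 − €386.55 = €671.57.

€671.57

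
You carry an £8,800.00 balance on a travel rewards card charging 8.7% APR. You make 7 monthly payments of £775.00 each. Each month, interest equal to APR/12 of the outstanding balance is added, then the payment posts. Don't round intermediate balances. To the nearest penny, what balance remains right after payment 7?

£3,712.00

Monthly rate r = 8.7%/12 = 0.725% = 0.00725.
Each month: B ← B·(1+r) − £775.00.
Month 1: interest £63.80; balance after payment £8,088.80.
Month 2: interest £58.64; balance after payment £7,372.44.
Month 3: interest £53.45; balance after payment £6,650.89.
Month 4: interest £48.22; balance after payment £5,924.11.
Month 5: interest £42.95; balance after payment £5,192.06.
Month 6: interest £37.64; balance after payment £4,454.71.
Month 7: interest £32.30; balance after payment £3,712.00.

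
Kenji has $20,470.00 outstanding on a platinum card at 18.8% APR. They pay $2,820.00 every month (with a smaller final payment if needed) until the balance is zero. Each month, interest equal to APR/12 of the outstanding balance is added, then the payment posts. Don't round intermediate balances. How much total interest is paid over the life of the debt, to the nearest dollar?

Monthly rate r = 18.8%/12 = 1.56667% = 0.0156667.
Payoff takes n = ⌈−ln(1 − rB₀/P)/ln(1+r)⌉ = ⌈7.766⌉ = 8 payments; the last is $2,164.18.
Total paid = 7·$2,820.00 + $2,164.18 = $21,904.18.
Total interest = total paid − principal = $21,904.18 − $20,470.00 = $1,434.18.

$1,434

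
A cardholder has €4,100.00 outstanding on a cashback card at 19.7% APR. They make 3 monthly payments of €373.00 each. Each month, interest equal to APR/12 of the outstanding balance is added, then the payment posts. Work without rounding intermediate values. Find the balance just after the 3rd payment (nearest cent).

Monthly rate r = 19.7%/12 = 1.64167% = 0.0164167.
Each month: B ← B·(1+r) − €373.00.
Month 1: interest €67.31; balance after payment €3,794.31.
Month 2: interest €62.29; balance after payment €3,483.60.
Month 3: interest €57.19; balance after payment €3,167.79.

€3,167.79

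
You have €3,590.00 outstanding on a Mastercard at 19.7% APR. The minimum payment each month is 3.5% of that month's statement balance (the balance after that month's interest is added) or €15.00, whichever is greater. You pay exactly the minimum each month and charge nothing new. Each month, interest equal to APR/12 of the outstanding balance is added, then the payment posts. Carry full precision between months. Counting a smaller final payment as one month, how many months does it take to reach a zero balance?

149 months

Monthly rate r = 19.7%/12 = 1.64167% = 0.0164167.
While 3.5% of the post-interest balance exceeds €15.00, each month B ← (B·(1+r))·(1 − 0.035), i.e. B shrinks by the factor (1+r)·0.965 = 0.98084.
This holds for months 1–111. Entering month 112 the balance is €419.37; 3.5% of the post-interest balance is now below €15.00, so the flat €15.00 minimum applies from here.
From month 112 a fixed €15.00 at rate r clears €419.37 in 38 more payments. Total: 111 + 38 = 149 months.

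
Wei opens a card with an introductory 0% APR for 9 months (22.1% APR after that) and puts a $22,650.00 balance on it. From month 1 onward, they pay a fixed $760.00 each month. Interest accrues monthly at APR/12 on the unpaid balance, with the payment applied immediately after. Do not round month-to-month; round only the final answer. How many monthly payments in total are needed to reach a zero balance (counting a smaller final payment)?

36 payments

Promo months 1–9 at r₀ = 0%/12 = 0; months 10+ at r₁ = 22.1%/12 = 0.0184167.
After month 9 (no interest yet): B = $22,650.00 − 9·$760.00 = $15,810.00.
Then at r₁ with $760.00/mo: n₂ = −ln(1 − r₁·B/P)/ln(1+r₁) ≈ 26.47 → 27 more payments.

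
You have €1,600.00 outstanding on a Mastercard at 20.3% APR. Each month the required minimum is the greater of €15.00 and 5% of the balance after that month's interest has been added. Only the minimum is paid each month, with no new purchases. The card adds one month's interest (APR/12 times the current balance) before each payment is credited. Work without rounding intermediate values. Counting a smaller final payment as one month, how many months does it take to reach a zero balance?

Monthly rate r = 20.3%/12 = 1.69167% = 0.0169167.
While 5% of the post-interest balance exceeds €15.00, each month B ← (B·(1+r))·(1 − 0.05), i.e. B shrinks by the factor (1+r)·0.95 = 0.96607.
This holds for months 1–49. Entering month 50 the balance is €294.82; 5% of the post-interest balance is now below €15.00, so the flat €15.00 minimum applies from here.
From month 50 a fixed €15.00 at rate r clears €294.82 in 25 more payments. Total: 49 + 25 = 74 months.

74 months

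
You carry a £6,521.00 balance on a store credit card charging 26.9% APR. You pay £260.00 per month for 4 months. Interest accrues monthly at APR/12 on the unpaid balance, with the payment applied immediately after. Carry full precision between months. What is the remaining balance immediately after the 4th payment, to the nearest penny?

£6,050.18

Monthly rate r = 26.9%/12 = 2.24167% = 0.0224167.
Each month: B ← B·(1+r) − £260.00.
Month 1: interest £146.18; balance after payment £6,407.18.
Month 2: interest £143.63; balance after payment £6,290.81.
Month 3: interest £141.02; balance after payment £6,171.83.
Month 4: interest £138.35; balance after payment £6,050.18.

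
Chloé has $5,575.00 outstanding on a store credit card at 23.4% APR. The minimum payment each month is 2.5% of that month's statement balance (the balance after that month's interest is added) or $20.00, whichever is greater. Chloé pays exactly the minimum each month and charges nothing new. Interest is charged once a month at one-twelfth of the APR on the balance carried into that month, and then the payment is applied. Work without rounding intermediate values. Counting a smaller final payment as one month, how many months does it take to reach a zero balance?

402 months

Monthly rate r = 23.4%/12 = 1.95% = 0.0195.
While 2.5% of the post-interest balance exceeds $20.00, each month B ← (B·(1+r))·(1 − 0.025), i.e. B shrinks by the factor (1+r)·0.975 = 0.99401.
This holds for months 1–327. Entering month 328 the balance is $782.31; 2.5% of the post-interest balance is now below $20.00, so the flat $20.00 minimum applies from here.
From month 328 a fixed $20.00 at rate r clears $782.31 in 75 more payments. Total: 327 + 75 = 402 months.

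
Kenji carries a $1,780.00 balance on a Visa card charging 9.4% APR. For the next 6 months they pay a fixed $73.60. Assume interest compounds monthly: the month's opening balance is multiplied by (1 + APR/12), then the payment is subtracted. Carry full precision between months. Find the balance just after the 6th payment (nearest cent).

Monthly rate r = 9.4%/12 = 0.783333% = 0.00783333.
Each month: B ← B·(1+r) − $73.60.
Month 1: interest $13.94; balance after payment $1,720.34.
Month 2: interest $13.48; balance after payment $1,660.22.
Month 3: interest $13.01; balance after payment $1,599.62.
Month 4: interest $12.53; balance after payment $1,538.55.
Month 5: interest $12.05; balance after payment $1,477.01.
Month 6: interest $11.57; balance after payment $1,414.98.

$1,414.98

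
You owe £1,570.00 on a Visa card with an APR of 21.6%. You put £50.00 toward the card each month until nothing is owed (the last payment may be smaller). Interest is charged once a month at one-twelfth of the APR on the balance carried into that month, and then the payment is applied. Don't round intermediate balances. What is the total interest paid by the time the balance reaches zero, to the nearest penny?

Monthly rate r = 21.6%/12 = 1.8% = 0.018.
Payoff takes n = ⌈−ln(1 − rB₀/P)/ln(1+r)⌉ = ⌈46.686⌉ = 47 payments; the last is £34.38.
Total paid = 46·£50.00 + £34.38 = £2,334.38.
Total interest = total paid − principal = £2,334.38 − £1,570.00 = £764.38.

£764.38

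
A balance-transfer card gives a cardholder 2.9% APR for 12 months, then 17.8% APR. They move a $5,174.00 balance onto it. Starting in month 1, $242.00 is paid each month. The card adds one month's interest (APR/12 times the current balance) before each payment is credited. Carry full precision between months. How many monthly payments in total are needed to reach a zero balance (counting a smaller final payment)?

23 payments

Promo months 1–12 at r₀ = 2.9%/12 = 0.00241667; months 13+ at r₁ = 17.8%/12 = 0.0148333.
After month 12: iterate B ← B·(1+r₀) − $242.00 for 12 months → $2,383.14.
Then at r₁ with $242.00/mo: n₂ = −ln(1 − r₁·B/P)/ln(1+r₁) ≈ 10.72 → 11 more payments.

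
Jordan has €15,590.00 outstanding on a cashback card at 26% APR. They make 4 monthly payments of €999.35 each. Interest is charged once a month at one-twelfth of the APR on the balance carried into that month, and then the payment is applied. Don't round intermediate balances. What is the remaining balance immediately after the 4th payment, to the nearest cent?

€12,856.48

Monthly rate r = 26%/12 = 2.16667% = 0.0216667.
Each month: B ← B·(1+r) − €999.35.
Month 1: interest €337.78; balance after payment €14,928.43.
Month 2: interest €323.45; balance after payment €14,252.53.
Month 3: interest €308.80; balance after payment €13,561.99.
Month 4: interest €293.84; balance after payment €12,856.48.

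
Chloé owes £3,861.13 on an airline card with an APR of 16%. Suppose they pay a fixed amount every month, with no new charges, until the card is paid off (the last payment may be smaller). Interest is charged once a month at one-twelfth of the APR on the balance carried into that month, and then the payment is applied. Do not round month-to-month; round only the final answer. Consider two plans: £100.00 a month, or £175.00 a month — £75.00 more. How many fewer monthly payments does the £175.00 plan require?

Monthly rate r = 16%/12 = 1.33333% = 0.0133333.
At £100.00/mo: n = ⌈−ln(1 − rB₀/P)/ln(1+r)⌉ = 55 payments (last £60.46); total interest = total paid − £3,861.13 = £1,599.33.
At £175.00/mo: 27 payments (last £53.37); total interest £742.24.
Payments saved = 55 − 27 = 28.

28 fewer payments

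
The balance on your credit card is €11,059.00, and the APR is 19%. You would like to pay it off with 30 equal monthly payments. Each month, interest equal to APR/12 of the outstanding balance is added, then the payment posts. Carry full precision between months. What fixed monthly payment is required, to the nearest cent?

Monthly rate r = 19%/12 = 1.58333% = 0.0158333.
Level-payment amortization: P = B₀·r / (1 − (1+r)^(−n)) = 11059.00·0.0158333 / (1 − 1.01583^(−30)).
Denominator 1 − (1+r)^(−30) = 0.375796481.
P = 175.101 / 0.375796481 ≈ 465.95.

€465.95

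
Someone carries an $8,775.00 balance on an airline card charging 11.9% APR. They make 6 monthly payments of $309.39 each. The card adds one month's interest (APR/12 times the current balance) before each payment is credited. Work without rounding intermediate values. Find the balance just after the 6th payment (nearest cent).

Monthly rate r = 11.9%/12 = 0.991667% = 0.00991667.
Each month: B ← B·(1+r) − $309.39.
Month 1: interest $87.02; balance after payment $8,552.63.
Month 2: interest $84.81; balance after payment $8,328.05.
Month 3: interest $82.59; balance after payment $8,101.25.
Month 4: interest $80.34; balance after payment $7,872.20.
Month 5: interest $78.07; balance after payment $7,640.87.
Month 6: interest $75.77; balance after payment $7,407.25.

$7,407.25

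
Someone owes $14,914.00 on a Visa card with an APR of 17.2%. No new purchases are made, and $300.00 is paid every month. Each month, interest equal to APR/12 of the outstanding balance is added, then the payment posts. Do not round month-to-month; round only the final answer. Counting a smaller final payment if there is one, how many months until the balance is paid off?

88 months

Monthly rate r = 17.2%/12 = 1.43333% = 0.0143333.
Recurrence: B ← B·(1+r) − $300.00.
Month 1: interest $213.77; balance after payment $14,827.77.
Month 2: interest $212.53; balance after payment $14,740.30.
Closed form: n = −ln(1 − rB₀/P)/ln(1+r) = −ln(0.28744)/ln(1.01433) ≈ 87.603, so the balance reaches zero during payment 88.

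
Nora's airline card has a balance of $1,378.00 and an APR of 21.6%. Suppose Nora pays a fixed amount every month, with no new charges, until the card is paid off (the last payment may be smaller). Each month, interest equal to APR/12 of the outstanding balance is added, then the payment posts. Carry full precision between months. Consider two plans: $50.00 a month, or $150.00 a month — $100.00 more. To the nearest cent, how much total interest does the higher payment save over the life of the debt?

Monthly rate r = 21.6%/12 = 1.8% = 0.018.
At $50.00/mo: n = ⌈−ln(1 − rB₀/P)/ln(1+r)⌉ = 39 payments (last $20.91); total interest = total paid − $1,378.00 = $542.91.
At $150.00/mo: 11 payments (last $19.96); total interest $141.96.
Interest saved = $542.91 − $141.96 = $400.95.

$400.95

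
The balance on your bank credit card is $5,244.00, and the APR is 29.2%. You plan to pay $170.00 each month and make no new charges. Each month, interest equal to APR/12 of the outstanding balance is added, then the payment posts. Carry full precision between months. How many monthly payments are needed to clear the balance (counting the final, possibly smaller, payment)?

58 payments

Monthly rate r = 29.2%/12 = 2.43333% = 0.0243333.
Recurrence: B ← B·(1+r) − $170.00.
Month 1: interest $127.60; balance after payment $5,201.60.
Month 2: interest $126.57; balance after payment $5,158.18.
Closed form: n = −ln(1 − rB₀/P)/ln(1+r) = −ln(0.24939)/ln(1.02433) ≈ 57.763, so the balance reaches zero during payment 58.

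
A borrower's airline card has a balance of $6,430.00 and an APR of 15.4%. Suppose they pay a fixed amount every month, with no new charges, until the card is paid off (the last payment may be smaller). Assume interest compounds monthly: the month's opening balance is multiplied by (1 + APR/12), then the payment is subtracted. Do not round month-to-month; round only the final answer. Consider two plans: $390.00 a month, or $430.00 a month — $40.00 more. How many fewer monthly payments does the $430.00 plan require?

Monthly rate r = 15.4%/12 = 1.28333% = 0.0128333.
At $390.00/mo: n = ⌈−ln(1 − rB₀/P)/ln(1+r)⌉ = 19 payments (last $251.39); total interest = total paid − $6,430.00 = $841.39.
At $430.00/mo: 17 payments (last $305.62); total interest $755.62.
Payments saved = 19 − 17 = 2.

2 fewer payments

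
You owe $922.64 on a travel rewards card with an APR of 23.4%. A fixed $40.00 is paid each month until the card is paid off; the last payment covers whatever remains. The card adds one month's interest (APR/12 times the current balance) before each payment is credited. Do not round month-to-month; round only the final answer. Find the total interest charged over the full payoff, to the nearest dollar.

Monthly rate r = 23.4%/12 = 1.95% = 0.0195.
Payoff takes n = ⌈−ln(1 − rB₀/P)/ln(1+r)⌉ = ⌈30.936⌉ = 31 payments; the last is $37.47.
Total paid = 30·$40.00 + $37.47 = $1,237.47.
Total interest = total paid − principal = $1,237.47 − $922.64 = $314.83.

$315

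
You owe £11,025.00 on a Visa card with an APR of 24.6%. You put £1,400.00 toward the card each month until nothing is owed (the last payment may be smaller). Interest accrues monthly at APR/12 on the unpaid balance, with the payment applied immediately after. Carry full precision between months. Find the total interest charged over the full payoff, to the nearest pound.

Monthly rate r = 24.6%/12 = 2.05% = 0.0205.
Payoff takes n = ⌈−ln(1 − rB₀/P)/ln(1+r)⌉ = ⌈8.676⌉ = 9 payments; the last is £949.97.
Total paid = 8·£1,400.00 + £949.97 = £12,149.97.
Total interest = total paid − principal = £12,149.97 − £11,025.00 = £1,124.97.

£1,125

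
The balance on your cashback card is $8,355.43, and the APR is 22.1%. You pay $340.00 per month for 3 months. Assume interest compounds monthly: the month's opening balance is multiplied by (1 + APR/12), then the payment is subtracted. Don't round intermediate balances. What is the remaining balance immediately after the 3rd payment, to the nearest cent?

$7,786.72

Monthly rate r = 22.1%/12 = 1.84167% = 0.0184167.
Each month: B ← B·(1+r) − $340.00.
Month 1: interest $153.88; balance after payment $8,169.31.
Month 2: interest $150.45; balance after payment $7,979.76.
Month 3: interest $146.96; balance after payment $7,786.72.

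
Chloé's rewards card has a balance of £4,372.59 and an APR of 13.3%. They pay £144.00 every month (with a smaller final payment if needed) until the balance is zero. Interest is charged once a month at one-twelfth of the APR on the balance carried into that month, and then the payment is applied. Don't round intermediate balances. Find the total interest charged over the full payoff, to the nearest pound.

Monthly rate r = 13.3%/12 = 1.10833% = 0.0110833.
Payoff takes n = ⌈−ln(1 − rB₀/P)/ln(1+r)⌉ = ⌈37.224⌉ = 38 payments; the last is £32.42.
Total paid = 37·£144.00 + £32.42 = £5,360.42.
Total interest = total paid − principal = £5,360.42 − £4,372.59 = £987.83.

£988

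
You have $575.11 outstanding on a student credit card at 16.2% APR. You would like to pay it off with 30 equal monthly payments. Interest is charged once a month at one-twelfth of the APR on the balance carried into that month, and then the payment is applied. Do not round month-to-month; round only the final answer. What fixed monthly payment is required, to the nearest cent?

$23.44

Monthly rate r = 16.2%/12 = 1.35% = 0.0135.
Level-payment amortization: P = B₀·r / (1 − (1+r)^(−n)) = 575.11·0.0135 / (1 − 1.0135^(−30)).
Denominator 1 − (1+r)^(−30) = 0.331213637.
P = 7.76398 / 0.331213637 ≈ 23.44.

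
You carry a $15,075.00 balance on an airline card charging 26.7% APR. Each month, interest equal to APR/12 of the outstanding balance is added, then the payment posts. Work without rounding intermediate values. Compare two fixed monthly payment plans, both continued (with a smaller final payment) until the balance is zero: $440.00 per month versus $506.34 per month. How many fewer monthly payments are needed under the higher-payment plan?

Monthly rate r = 26.7%/12 = 2.225% = 0.02225.
At $440.00/mo: n = ⌈−ln(1 − rB₀/P)/ln(1+r)⌉ = 66 payments (last $129.27); total interest = total paid − $15,075.00 = $13,654.27.
At $506.34/mo: 50 payments (last $178.61); total interest $9,914.27.
Payments saved = 66 − 50 = 16.

16 fewer payments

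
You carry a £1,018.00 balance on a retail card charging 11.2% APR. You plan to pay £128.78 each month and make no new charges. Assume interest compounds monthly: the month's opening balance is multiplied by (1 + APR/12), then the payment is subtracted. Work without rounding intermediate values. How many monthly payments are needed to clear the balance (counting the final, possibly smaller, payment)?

9 payments

Monthly rate r = 11.2%/12 = 0.933333% = 0.00933333.
Recurrence: B ← B·(1+r) − £128.78.
Month 1: interest £9.50; balance after payment £898.72.
Month 2: interest £8.39; balance after payment £778.33.
Closed form: n = −ln(1 − rB₀/P)/ln(1+r) = −ln(0.92622)/ln(1.00933) ≈ 8.250, so the balance reaches zero during payment 9.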